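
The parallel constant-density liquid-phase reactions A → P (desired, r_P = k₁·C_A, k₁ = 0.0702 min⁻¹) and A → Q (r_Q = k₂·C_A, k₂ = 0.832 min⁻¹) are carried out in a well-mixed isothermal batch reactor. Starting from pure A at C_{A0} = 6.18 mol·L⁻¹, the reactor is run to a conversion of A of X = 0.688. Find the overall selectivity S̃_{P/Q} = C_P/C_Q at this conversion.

0.0844

C_A = C_{A0}(1−X) = 1.928 mol·L⁻¹.
Both paths are first order in A, so the instantaneous fraction to P is constant: dC_P/d(−C_A) = k₁/(k₁+k₂) = 0.07781.
C_P = 0.07781·(C_{A0}−C_A) = 0.07781×4.252 = 0.331 mol·L⁻¹.
C_Q = (C_{A0}−C_A)−C_P = 3.921 mol·L⁻¹; S̃_{P/Q} = 0.3308/3.921 = 0.0844.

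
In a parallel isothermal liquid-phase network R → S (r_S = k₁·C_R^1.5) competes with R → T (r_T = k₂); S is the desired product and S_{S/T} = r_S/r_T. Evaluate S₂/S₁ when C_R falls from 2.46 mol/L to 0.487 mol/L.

S_{S/T} = (k₁/k₂)·C_R^1.5, so S₂/S₁ = (C_{R,2}/C_{R,1})^1.5.
= (0.487/2.46)^1.5 = (0.1980)^1.5 = 0.0881.

0.0881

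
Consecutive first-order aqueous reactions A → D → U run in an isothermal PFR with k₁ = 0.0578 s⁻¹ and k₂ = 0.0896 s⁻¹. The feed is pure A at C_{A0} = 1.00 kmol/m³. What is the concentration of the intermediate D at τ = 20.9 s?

0.264 kmol/m³

For first-order series with pure A initially, C_D(τ) = k₁C_{A0}/(k₂−k₁)·(e^(−k₁τ) − e^(−k₂τ)).
e^(−k₁τ) = e^(−0.0578×20.9) = e^(−1.208) = 0.2988; e^(−k₂τ) = e^(−1.873) = 0.1537.
C_D = 0.0578×1.00/(0.0896−0.0578) × (0.2988−0.1537) = 1.818×0.1451 = 0.2637 kmol/m³.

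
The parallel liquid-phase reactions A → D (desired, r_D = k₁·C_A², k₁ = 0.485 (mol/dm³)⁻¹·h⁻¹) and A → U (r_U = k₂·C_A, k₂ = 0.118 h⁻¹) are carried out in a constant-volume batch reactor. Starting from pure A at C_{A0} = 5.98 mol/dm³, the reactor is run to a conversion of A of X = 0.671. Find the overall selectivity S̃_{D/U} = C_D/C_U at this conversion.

14.9

C_A = C_{A0}(1−X) = 1.967 mol/dm³.
Along a PFR/batch, dC_U/dC_A = −r_U/(r_D+r_U) = −k₂/(k₂+k₁·C_A).
Integrating from C_{A0} to C_A: C_U = (0.118/0.485)·ln[(0.118+0.485·5.98)/(0.118+0.485·1.97)] = 0.2433·ln(3.018/1.072) = 0.2518 mol/dm³.
Then C_D = (C_{A0}−C_A) − C_U = 4.013 − 0.2518 = 3.761 mol/dm³.
S̃_{D/U} = C_D/C_U = 3.761/0.2518 = 14.9.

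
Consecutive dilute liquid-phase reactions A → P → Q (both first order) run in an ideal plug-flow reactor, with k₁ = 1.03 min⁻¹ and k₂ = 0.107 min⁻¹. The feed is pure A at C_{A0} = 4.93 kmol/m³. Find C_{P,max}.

For a first-order series the maximum intermediate yield is C_{P,max}/C_{A0} = (k₁/k₂)^[k₂/(k₂−k₁)].
= (1.03/0.107)^(0.107/(0.107−1.03)) = (9.626)^(-0.1159) = 0.7691.
C_{P,max} = 0.7691×4.93 = 3.79 kmol/m³.

3.79 kmol/m³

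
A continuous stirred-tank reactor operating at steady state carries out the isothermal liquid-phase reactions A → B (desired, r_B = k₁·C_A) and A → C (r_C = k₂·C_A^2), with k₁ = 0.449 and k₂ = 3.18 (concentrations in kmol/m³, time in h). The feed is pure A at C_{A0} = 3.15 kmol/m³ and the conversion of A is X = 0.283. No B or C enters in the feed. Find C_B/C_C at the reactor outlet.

Exit C_A = C_{A0}(1−X) = 3.15×0.717 = 2.259 kmol/m³.
In a CSTR the entire volume is at exit conditions, so r_B = 0.449×2.259 = 1.014 and r_C = 3.18×2.259^2 = 16.22.
Overall selectivity = C_B/C_C = r_Bτ/(r_Cτ) = r_B/r_C = 0.0625.

0.0625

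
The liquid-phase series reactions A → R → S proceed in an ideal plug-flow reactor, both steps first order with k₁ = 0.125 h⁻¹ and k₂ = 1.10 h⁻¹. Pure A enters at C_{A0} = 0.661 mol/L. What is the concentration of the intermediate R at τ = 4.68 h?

0.0467 mol/L

For first-order series with pure A initially, C_R(τ) = k₁C_{A0}/(k₂−k₁)·(e^(−k₁τ) − e^(−k₂τ)).
e^(−k₁τ) = e^(−0.125×4.68) = e^(−0.5850) = 0.5571; e^(−k₂τ) = e^(−5.148) = 0.005811.
C_R = 0.125×0.661/(1.10−0.125) × (0.5571−0.005811) = 0.08474×0.5513 = 0.04672 mol/L.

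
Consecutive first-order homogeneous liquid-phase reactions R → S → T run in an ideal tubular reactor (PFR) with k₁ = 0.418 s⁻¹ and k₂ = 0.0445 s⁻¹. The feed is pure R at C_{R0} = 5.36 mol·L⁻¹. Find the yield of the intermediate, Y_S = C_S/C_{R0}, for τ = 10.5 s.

0.688

For first-order series with pure R initially, C_S(τ) = k₁C_{R0}/(k₂−k₁)·(e^(−k₁τ) − e^(−k₂τ)).
e^(−k₁τ) = e^(−0.418×10.5) = e^(−4.389) = 0.01241; e^(−k₂τ) = e^(−0.4672) = 0.6267.
C_S = 0.418×5.36/(0.0445−0.418) × (0.01241−0.6267) = (-5.999)×(-0.6143) = 3.685 mol·L⁻¹.
Y_S = C_S/C_{R0} = 3.685/5.36 = 0.688.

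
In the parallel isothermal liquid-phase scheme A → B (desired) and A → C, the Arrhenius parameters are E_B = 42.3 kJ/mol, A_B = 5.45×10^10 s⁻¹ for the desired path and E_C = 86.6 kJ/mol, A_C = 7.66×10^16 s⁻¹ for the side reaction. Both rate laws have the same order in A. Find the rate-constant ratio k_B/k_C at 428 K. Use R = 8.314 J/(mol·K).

0.182

k_B/k_C = (A_B/A_C)·exp[−(E_B−E_C)/(RT)] = (A_B/A_C)·exp[(E_C−E_B)/(RT)].
(E_C−E_B)/(RT) = (86.6−42.3)×10³/(8.314×428) = 44300/3558 = 12.45.
k_B/k_C = (5.45×10^10/7.66×10^16)·exp(12.45) = 7.115×10^-7 × 2.551×10^5 = 0.182.
Since E_B < E_C, lowering the temperature improves selectivity toward B.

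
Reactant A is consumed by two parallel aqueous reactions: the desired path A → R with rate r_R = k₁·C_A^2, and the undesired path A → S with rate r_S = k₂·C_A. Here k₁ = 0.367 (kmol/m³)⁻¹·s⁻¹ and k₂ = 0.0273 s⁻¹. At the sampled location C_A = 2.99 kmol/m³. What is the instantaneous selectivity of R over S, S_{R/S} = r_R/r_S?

40.2

S_{R/S} = r_R/r_S = (k₁·C_A^2)/(k₂·C_A) = (k₁/k₂)·C_A.
= (0.367×2.990^2) / (0.0273×2.990) = 3.281/0.08163 = 40.2.
Since the desired path is higher order in A, keeping C_A high (PFR or concentrated feed) favours R.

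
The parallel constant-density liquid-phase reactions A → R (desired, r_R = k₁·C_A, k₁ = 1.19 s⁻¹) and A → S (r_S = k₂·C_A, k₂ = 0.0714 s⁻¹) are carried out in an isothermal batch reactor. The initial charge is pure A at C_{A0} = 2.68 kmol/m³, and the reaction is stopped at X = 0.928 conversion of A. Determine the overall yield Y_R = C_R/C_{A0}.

C_A = C_{A0}(1−X) = 0.1930 kmol/m³.
Both paths are first order in A, so the instantaneous fraction to R is constant: dC_R/d(−C_A) = k₁/(k₁+k₂) = 0.9434.
C_R = 0.9434·(C_{A0}−C_A) = 0.9434×2.487 = 2.35 kmol/m³.
Y_R = C_R/C_{A0} = 2.346/2.68 = 0.875.

0.875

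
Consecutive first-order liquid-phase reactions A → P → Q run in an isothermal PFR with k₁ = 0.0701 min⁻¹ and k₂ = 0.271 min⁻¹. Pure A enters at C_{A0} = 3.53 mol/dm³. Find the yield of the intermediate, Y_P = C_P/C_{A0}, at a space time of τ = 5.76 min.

The intermediate concentration in a first-order A→B→C sequence is C_P = k₁C_{A0}(e^(−k₁τ) − e^(−k₂τ))/(k₂−k₁).
e^(−k₁τ) = e^(−0.0701×5.76) = e^(−0.4038) = 0.6678; e^(−k₂τ) = e^(−1.561) = 0.2099.
C_P = 0.0701×3.53/(0.271−0.0701) × (0.6678−0.2099) = 1.232×0.4579 = 0.5640 mol/dm³.
Y_P = C_P/C_{A0} = 0.5640/3.53 = 0.160.

0.160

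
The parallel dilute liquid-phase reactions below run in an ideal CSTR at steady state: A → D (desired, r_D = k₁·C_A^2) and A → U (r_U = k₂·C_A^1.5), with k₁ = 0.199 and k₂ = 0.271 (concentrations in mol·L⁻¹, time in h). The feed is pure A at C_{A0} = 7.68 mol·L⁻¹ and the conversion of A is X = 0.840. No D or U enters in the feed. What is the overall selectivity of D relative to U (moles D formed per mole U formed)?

0.814

Exit C_A = C_{A0}(1−X) = 7.68×0.160 = 1.229 mol·L⁻¹.
A CSTR operates uniformly at the exit composition, giving r_D = 0.3005 and r_U = 0.3691 (each k·C_A^n at C_A = 1.229).
Overall selectivity = C_D/C_U = r_Dτ/(r_Uτ) = r_D/r_U = 0.814.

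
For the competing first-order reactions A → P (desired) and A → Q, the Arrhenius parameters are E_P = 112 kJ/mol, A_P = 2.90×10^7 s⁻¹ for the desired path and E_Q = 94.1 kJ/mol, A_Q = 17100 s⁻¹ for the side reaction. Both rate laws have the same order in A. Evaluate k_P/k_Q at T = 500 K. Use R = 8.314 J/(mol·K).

22.9

With equal orders, S_{P/Q} = k_P/k_Q = (A_P/A_Q)·exp[(E_Q−E_P)/(RT)].
(E_Q−E_P)/(RT) = (94.1−112)×10³/(8.314×500) = -17900/4157 = -4.306.
k_P/k_Q = (2.90×10^7/17100)·exp(-4.306) = 1696 × 0.01349 = 22.9.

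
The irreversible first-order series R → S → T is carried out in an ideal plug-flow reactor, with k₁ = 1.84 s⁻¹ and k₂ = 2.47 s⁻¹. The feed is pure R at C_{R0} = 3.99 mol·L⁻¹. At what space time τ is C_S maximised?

For first-order series the maximum of C_S occurs at τ_opt = ln(k₂/k₁)/(k₂−k₁).
= ln(2.47/1.84)/(2.47−1.84) = ln(1.342)/0.6300 = 0.2945/0.6300 = 0.467 s.

0.467 s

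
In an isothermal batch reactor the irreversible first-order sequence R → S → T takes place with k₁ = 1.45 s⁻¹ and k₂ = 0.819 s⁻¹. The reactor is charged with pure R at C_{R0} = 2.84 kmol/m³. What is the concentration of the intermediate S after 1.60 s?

1.12 kmol/m³

The intermediate concentration in a first-order A→B→C sequence is C_S = k₁C_{R0}(e^(−k₁t) − e^(−k₂t))/(k₂−k₁).
e^(−k₁t) = e^(−1.45×1.60) = e^(−2.320) = 0.09827; e^(−k₂t) = e^(−1.310) = 0.2697.
C_S = 1.45×2.84/(0.819−1.45) × (0.09827−0.2697) = (-6.526)×(-0.1714) = 1.119 kmol/m³.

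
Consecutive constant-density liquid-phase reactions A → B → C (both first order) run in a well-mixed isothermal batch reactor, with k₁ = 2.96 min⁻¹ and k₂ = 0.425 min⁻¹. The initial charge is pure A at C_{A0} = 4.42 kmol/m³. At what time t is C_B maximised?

0.766 min

For first-order series the maximum of C_B occurs at t_opt = ln(k₂/k₁)/(k₂−k₁).
= ln(0.425/2.96)/(0.425−2.96) = ln(0.1436)/-2.535 = -1.941/-2.535 = 0.766 min.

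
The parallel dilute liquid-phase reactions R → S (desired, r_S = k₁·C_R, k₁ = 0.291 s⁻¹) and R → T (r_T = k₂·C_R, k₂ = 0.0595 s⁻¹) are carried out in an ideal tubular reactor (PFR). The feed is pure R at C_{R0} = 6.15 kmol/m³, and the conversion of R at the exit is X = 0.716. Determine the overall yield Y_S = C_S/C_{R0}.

0.594

C_R = C_{R0}(1−X) = 1.747 kmol/m³.
Both paths are first order in R, so the instantaneous fraction to S is constant: dC_S/d(−C_R) = k₁/(k₁+k₂) = 0.8302.
C_S = 0.8302·(C_{R0}−C_R) = 0.8302×4.403 = 3.66 kmol/m³.
Y_S = C_S/C_{R0} = 3.656/6.15 = 0.594.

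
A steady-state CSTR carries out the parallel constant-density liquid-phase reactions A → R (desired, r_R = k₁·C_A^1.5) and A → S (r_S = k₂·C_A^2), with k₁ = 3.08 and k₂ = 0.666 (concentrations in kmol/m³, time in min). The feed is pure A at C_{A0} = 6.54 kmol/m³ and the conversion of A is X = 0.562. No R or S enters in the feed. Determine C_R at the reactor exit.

Exit C_A = C_{A0}(1−X) = 6.54×0.438 = 2.865 kmol/m³.
A CSTR operates uniformly at the exit composition, giving r_R = 14.93 and r_S = 5.465 (each k·C_A^n at C_A = 2.865).
Fraction of consumed A going to R: r_R/(r_R+r_S) = 0.7321.
C_R = 0.7321·C_{A0}·X = 0.7321×6.54×0.562 = 2.69 kmol/m³.

2.69 kmol/m³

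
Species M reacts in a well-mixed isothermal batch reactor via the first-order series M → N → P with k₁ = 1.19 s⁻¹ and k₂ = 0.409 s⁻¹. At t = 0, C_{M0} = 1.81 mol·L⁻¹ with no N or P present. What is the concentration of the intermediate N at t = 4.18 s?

0.480 mol·L⁻¹

For first-order series with pure M initially, C_N(t) = k₁C_{M0}/(k₂−k₁)·(e^(−k₁t) − e^(−k₂t)).
e^(−k₁t) = e^(−1.19×4.18) = e^(−4.974) = 0.006914; e^(−k₂t) = e^(−1.710) = 0.1809.
C_N = 1.19×1.81/(0.409−1.19) × (0.006914−0.1809) = (-2.758)×(-0.1740) = 0.4799 mol·L⁻¹.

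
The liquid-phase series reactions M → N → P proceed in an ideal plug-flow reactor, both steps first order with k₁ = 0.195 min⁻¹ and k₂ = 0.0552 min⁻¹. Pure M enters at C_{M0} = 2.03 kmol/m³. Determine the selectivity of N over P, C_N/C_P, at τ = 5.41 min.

5.34

For first-order series with pure M initially, C_N(τ) = k₁C_{M0}/(k₂−k₁)·(e^(−k₁τ) − e^(−k₂τ)).
e^(−k₁τ) = e^(−0.195×5.41) = e^(−1.055) = 0.3482; e^(−k₂τ) = e^(−0.2986) = 0.7418.
C_N = 0.195×2.03/(0.0552−0.195) × (0.3482−0.7418) = (-2.832)×(-0.3936) = 1.115 kmol/m³.
C_M = C_{M0}e^(−k₁τ) = 0.7069 kmol/m³, so C_P = C_{M0}−C_M−C_N = 0.2086 kmol/m³; C_N/C_P = 5.34.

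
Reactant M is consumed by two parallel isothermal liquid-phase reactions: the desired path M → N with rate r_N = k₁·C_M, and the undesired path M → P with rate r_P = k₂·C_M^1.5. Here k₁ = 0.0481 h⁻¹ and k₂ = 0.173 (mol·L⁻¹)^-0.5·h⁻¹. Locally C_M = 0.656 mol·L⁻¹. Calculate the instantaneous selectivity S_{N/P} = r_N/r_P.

0.343

S_{N/P} = r_N/r_P = (k₁·C_M)/(k₂·C_M^1.5) = (k₁/k₂)·C_M^-0.5.
= (0.0481×0.6560) / (0.173×0.6560^1.5) = 0.03155/0.09192 = 0.343.
The undesired path is higher order in M, so low C_M (CSTR or dilute feed) favours N.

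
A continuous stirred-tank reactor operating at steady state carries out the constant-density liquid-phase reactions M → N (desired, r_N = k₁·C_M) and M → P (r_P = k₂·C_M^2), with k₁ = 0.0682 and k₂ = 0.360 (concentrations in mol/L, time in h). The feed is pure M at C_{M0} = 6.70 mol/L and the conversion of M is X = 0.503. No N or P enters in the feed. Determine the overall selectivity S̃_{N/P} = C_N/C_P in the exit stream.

Exit C_M = C_{M0}(1−X) = 6.70×0.497 = 3.330 mol/L.
Rates in a CSTR are evaluated at the outlet concentration: r_N = 0.0682×3.330 = 0.2271, r_P = 0.360×3.330^2 = 3.992.
Overall selectivity = C_N/C_P = r_Nτ/(r_Pτ) = r_N/r_P = 0.0569.

0.0569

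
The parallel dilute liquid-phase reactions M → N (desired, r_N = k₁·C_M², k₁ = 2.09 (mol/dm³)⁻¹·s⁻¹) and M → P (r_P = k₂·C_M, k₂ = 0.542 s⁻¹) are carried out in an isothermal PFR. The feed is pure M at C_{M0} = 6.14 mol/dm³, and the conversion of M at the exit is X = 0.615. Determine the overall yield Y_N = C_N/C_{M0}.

C_M = C_{M0}(1−X) = 2.364 mol/dm³.
Along a PFR/batch, dC_P/dC_M = −r_P/(r_N+r_P) = −k₂/(k₂+k₁·C_M).
Integrating from C_{M0} to C_M: C_P = (0.542/2.09)·ln[(0.542+2.09·6.14)/(0.542+2.09·2.36)] = 0.2593·ln(13.37/5.483) = 0.2313 mol/dm³.
Then C_N = (C_{M0}−C_M) − C_P = 3.776 − 0.2313 = 3.545 mol/dm³.
Y_N = C_N/C_{M0} = 3.545/6.14 = 0.577.

0.577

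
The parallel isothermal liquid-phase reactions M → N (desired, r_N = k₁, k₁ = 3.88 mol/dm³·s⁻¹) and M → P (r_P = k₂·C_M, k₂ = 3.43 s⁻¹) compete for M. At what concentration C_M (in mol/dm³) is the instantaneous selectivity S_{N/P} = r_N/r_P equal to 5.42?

0.209 mol/dm³

S_{N/P} = (k₁/k₂)·C_M⁻¹ ⇒ C_M = (S·k₂/k₁)^(-1).
= (5.42×3.43/3.88)^(-1) = (4.791)^(-1) = 0.209 mol/dm³.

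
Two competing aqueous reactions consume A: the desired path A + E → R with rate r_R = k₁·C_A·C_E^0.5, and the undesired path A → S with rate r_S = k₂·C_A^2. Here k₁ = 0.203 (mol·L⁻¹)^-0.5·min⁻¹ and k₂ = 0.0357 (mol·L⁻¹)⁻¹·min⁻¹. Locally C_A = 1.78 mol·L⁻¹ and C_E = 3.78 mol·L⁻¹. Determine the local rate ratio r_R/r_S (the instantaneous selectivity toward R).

S_{R/S} = r_R/r_S = (k₁·C_A·C_E^0.5)/(k₂·C_A^2) = (k₁/k₂)·C_A⁻¹·C_E^0.5.
= (0.203×1.780×3.780^0.5) / (0.0357×1.780^2) = 0.7025/0.1131 = 6.21.

6.21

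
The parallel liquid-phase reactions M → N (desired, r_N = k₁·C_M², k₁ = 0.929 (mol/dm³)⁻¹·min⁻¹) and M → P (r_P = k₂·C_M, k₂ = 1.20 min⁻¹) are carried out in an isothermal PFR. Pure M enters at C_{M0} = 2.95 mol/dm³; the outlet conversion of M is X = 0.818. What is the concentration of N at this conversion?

1.33 mol/dm³

C_M = C_{M0}(1−X) = 0.5369 mol/dm³.
Along a PFR/batch, dC_P/dC_M = −r_P/(r_N+r_P) = −k₂/(k₂+k₁·C_M).
Integrating from C_{M0} to C_M: C_P = (1.20/0.929)·ln[(1.20+0.929·2.95)/(1.20+0.929·0.537)] = 1.292·ln(3.941/1.699) = 1.087 mol/dm³.
Then C_N = (C_{M0}−C_M) − C_P = 2.413 − 1.087 = 1.326 mol/dm³.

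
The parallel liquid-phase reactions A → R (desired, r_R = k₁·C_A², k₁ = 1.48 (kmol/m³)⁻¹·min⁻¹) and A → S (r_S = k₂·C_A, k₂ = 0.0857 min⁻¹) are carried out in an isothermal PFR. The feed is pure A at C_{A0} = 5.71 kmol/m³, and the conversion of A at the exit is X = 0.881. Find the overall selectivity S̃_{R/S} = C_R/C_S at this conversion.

C_A = C_{A0}(1−X) = 0.6795 kmol/m³.
Along a PFR/batch, dC_S/dC_A = −r_S/(r_R+r_S) = −k₂/(k₂+k₁·C_A).
Integrating from C_{A0} to C_A: C_S = (0.0857/1.48)·ln[(0.0857+1.48·5.71)/(0.0857+1.48·0.679)] = 0.05791·ln(8.536/1.091) = 0.1191 kmol/m³.
Then C_R = (C_{A0}−C_A) − C_S = 5.031 − 0.1191 = 4.911 kmol/m³.
S̃_{R/S} = C_R/C_S = 4.911/0.1191 = 41.2.

41.2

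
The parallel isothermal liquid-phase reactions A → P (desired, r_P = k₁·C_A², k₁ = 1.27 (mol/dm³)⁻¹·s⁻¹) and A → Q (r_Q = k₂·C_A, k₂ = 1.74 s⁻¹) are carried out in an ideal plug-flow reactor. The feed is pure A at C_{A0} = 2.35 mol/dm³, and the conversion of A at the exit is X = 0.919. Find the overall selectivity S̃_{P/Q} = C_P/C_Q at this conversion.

0.814

C_A = C_{A0}(1−X) = 0.1903 mol/dm³.
Along a PFR/batch, dC_Q/dC_A = −r_Q/(r_P+r_Q) = −k₂/(k₂+k₁·C_A).
Integrating from C_{A0} to C_A: C_Q = (1.74/1.27)·ln[(1.74+1.27·2.35)/(1.74+1.27·0.190)] = 1.370·ln(4.724/1.982) = 1.190 mol/dm³.
Then C_P = (C_{A0}−C_A) − C_Q = 2.160 − 1.190 = 0.9693 mol/dm³.
S̃_{P/Q} = C_P/C_Q = 0.9693/1.190 = 0.814.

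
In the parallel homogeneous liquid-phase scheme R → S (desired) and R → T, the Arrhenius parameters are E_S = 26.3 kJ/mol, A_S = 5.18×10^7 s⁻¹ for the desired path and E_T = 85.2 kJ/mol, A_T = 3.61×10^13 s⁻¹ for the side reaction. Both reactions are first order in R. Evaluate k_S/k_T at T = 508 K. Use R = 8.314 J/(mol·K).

With equal orders, S_{S/T} = k_S/k_T = (A_S/A_T)·exp[(E_T−E_S)/(RT)].
(E_T−E_S)/(RT) = (85.2−26.3)×10³/(8.314×508) = 58900/4224 = 13.95.
k_S/k_T = (5.18×10^7/3.61×10^13)·exp(13.95) = 1.435×10^-6 × 1.139×10^6 = 1.63.
Since E_S < E_T, lowering the temperature improves selectivity toward S.

1.63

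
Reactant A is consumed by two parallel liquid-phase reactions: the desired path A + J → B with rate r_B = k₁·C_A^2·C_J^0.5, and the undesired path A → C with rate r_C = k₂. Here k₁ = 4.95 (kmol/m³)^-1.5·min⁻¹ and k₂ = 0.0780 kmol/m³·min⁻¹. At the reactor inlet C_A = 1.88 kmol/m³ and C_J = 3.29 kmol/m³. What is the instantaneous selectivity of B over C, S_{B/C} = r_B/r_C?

407

S_{B/C} = r_B/r_C = (k₁·C_A^2·C_J^0.5)/(k₂) = (k₁/k₂)·C_A^2·C_J^0.5.
= (4.95×1.880^2×3.290^0.5) / (0.0780) = 31.73/0.07800 = 407.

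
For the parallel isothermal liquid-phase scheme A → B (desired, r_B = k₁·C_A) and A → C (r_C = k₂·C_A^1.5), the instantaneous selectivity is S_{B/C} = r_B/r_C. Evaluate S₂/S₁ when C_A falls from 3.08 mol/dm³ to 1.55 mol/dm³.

1.41

S_{B/C} = (k₁/k₂)·C_A^-0.5, so S₂/S₁ = (C_{A,2}/C_{A,1})^-0.5.
= (1.55/3.08)^(-0.5) = (0.5032)^(-0.5) = 1.41.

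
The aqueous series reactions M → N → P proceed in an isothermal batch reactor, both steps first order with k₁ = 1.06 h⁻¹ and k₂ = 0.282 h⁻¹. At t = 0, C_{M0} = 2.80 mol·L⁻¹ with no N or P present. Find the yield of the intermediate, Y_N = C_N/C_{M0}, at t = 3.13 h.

0.514

Solving the coupled first-order balances gives C_N(t) = [k₁/(k₂−k₁)]·C_{M0}·(e^(−k₁t) − e^(−k₂t)).
e^(−k₁t) = e^(−1.06×3.13) = e^(−3.318) = 0.03623; e^(−k₂t) = e^(−0.8827) = 0.4137.
C_N = 1.06×2.80/(0.282−1.06) × (0.03623−0.4137) = (-3.815)×(-0.3774) = 1.440 mol·L⁻¹.
Y_N = C_N/C_{M0} = 1.440/2.80 = 0.514.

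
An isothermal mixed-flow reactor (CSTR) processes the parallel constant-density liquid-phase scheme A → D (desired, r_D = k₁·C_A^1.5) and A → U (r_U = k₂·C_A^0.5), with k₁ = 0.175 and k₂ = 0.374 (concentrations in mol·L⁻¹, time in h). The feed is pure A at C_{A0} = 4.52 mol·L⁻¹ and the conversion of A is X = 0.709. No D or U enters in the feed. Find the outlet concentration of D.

1.22 mol·L⁻¹

Exit C_A = C_{A0}(1−X) = 4.52×0.291 = 1.315 mol·L⁻¹.
Rates in a CSTR are evaluated at the outlet concentration: r_D = 0.175×1.315^1.5 = 0.2640, r_U = 0.374×1.315^0.5 = 0.4289.
Fraction of consumed A going to D: r_D/(r_D+r_U) = 0.3810.
C_D = 0.3810·C_{A0}·X = 0.3810×4.52×0.709 = 1.22 mol·L⁻¹.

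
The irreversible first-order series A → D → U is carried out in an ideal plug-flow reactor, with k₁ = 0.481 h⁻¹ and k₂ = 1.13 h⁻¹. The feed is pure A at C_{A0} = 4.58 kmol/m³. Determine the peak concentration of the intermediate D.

For a first-order series the maximum intermediate yield is C_{D,max}/C_{A0} = (k₁/k₂)^[k₂/(k₂−k₁)].
= (0.481/1.13)^(1.13/(1.13−0.481)) = (0.4257)^(1.741) = 0.2260.
C_{D,max} = 0.2260×4.58 = 1.04 kmol/m³.

1.04 kmol/m³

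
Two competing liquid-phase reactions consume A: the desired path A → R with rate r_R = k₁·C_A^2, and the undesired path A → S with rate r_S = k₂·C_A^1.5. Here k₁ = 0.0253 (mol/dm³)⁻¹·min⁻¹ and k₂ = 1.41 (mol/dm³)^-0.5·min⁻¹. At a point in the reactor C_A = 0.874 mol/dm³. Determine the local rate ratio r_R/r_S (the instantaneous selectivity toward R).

S_{R/S} = r_R/r_S = (k₁·C_A^2)/(k₂·C_A^1.5) = (k₁/k₂)·C_A^0.5.
= (0.0253×0.8740^2) / (1.41×0.8740^1.5) = 0.01933/1.152 = 0.0168.
Since the desired path is higher order in A, keeping C_A high (PFR or concentrated feed) favours R.

0.0168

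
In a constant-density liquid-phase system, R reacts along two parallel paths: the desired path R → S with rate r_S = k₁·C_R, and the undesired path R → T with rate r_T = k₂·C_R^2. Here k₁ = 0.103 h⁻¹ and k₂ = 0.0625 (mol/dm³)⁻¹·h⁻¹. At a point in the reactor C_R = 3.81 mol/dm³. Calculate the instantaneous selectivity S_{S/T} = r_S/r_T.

S_{S/T} = r_S/r_T = (k₁·C_R)/(k₂·C_R^2) = (k₁/k₂)·C_R⁻¹.
= (0.103×3.810) / (0.0625×3.810^2) = 0.3924/0.9073 = 0.433.

0.433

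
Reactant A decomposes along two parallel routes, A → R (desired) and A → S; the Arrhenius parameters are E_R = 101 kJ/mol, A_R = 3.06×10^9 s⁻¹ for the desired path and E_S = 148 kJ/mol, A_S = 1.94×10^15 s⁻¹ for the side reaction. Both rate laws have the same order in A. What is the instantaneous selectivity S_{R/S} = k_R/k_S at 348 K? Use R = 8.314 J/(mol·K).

Since both paths have the same order in A, the concentration cancels and S_{R/S} = k_R/k_S = (A_R/A_S)·exp[(E_S−E_R)/(RT)].
(E_S−E_R)/(RT) = (148−101)×10³/(8.314×348) = 47000/2893 = 16.24.
k_R/k_S = (3.06×10^9/1.94×10^15)·exp(16.24) = 1.577×10^-6 × 1.135×10^7 = 17.9.

17.9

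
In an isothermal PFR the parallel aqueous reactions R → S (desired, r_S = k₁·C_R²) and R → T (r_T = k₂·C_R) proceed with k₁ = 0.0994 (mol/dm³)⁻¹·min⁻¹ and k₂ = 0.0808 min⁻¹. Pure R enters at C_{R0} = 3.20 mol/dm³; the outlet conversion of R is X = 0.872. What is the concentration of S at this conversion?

C_R = C_{R0}(1−X) = 0.4096 mol/dm³.
Along a PFR/batch, dC_T/dC_R = −r_T/(r_S+r_T) = −k₂/(k₂+k₁·C_R).
Integrating from C_{R0} to C_R: C_T = (0.0808/0.0994)·ln[(0.0808+0.0994·3.20)/(0.0808+0.0994·0.410)] = 0.8129·ln(0.3989/0.1215) = 0.9662 mol/dm³.
Then C_S = (C_{R0}−C_R) − C_T = 2.790 − 0.9662 = 1.824 mol/dm³.

1.82 mol/dm³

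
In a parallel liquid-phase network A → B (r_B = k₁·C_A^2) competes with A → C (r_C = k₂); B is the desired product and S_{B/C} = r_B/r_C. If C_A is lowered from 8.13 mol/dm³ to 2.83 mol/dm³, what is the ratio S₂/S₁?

S_{B/C} = (k₁/k₂)·C_A^2, so S₂/S₁ = (C_{A,2}/C_{A,1})^2.
= (2.83/8.13)^2 = (0.3481)^2 = 0.121.
Selectivity toward B falls as C_A falls — high-concentration operation is favoured.

0.121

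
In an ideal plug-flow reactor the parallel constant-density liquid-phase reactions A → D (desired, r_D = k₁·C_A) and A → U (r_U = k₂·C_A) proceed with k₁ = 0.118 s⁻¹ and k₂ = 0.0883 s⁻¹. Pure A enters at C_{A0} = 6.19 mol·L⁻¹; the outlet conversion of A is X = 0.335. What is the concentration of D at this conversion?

1.19 mol·L⁻¹

C_A = C_{A0}(1−X) = 4.116 mol·L⁻¹.
Both paths are first order in A, so the instantaneous fraction to D is constant: dC_D/d(−C_A) = k₁/(k₁+k₂) = 0.5720.
C_D = 0.5720·(C_{A0}−C_A) = 0.5720×2.074 = 1.19 mol·L⁻¹.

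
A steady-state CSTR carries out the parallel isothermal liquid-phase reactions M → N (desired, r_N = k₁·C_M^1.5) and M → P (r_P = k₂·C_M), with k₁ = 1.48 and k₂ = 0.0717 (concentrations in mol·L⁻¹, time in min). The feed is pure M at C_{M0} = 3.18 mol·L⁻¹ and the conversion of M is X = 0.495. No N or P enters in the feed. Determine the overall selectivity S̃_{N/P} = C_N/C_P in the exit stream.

26.2

Exit C_M = C_{M0}(1−X) = 3.18×0.505 = 1.606 mol·L⁻¹.
In a CSTR the entire volume is at exit conditions, so r_N = 1.48×1.606^1.5 = 3.012 and r_P = 0.0717×1.606 = 0.1151.
Overall selectivity = C_N/C_P = r_Nτ/(r_Pτ) = r_N/r_P = 26.2.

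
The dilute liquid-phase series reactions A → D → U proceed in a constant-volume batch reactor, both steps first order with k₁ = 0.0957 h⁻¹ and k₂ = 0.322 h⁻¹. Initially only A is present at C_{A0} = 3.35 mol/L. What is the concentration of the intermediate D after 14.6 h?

The intermediate concentration in a first-order A→B→C sequence is C_D = k₁C_{A0}(e^(−k₁t) − e^(−k₂t))/(k₂−k₁).
e^(−k₁t) = e^(−0.0957×14.6) = e^(−1.397) = 0.2473; e^(−k₂t) = e^(−4.701) = 0.009084.
C_D = 0.0957×3.35/(0.322−0.0957) × (0.2473−0.009084) = 1.417×0.2382 = 0.3375 mol/L.

0.337 mol/L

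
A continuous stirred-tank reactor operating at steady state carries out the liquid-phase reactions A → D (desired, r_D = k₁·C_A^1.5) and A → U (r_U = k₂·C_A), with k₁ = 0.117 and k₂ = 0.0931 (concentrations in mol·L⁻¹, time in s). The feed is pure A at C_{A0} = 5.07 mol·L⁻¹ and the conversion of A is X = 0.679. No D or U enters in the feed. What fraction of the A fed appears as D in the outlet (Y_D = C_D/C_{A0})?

0.418

Exit C_A = C_{A0}(1−X) = 5.07×0.321 = 1.627 mol·L⁻¹.
A CSTR operates uniformly at the exit composition, giving r_D = 0.2429 and r_U = 0.1515 (each k·C_A^n at C_A = 1.627).
Fraction of consumed A going to D: r_D/(r_D+r_U) = 0.6159.
C_D = 0.6159·C_{A0}·X = 0.6159×5.07×0.679 = 2.12 mol·L⁻¹; Y_D = C_D/C_{A0} = 0.418.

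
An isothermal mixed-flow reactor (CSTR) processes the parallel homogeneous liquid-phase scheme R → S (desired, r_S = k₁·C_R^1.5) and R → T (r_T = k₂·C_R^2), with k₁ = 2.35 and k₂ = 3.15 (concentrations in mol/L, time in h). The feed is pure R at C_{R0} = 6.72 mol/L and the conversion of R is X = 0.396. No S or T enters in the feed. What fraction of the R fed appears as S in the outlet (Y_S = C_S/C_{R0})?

0.107

Exit C_R = C_{R0}(1−X) = 6.72×0.604 = 4.059 mol/L.
A CSTR operates uniformly at the exit composition, giving r_S = 19.22 and r_T = 51.89 (each k·C_R^n at C_R = 4.059).
Fraction of consumed R going to S: r_S/(r_S+r_T) = 0.2702.
C_S = 0.2702·C_{R0}·X = 0.2702×6.72×0.396 = 0.719 mol/L; Y_S = C_S/C_{R0} = 0.107.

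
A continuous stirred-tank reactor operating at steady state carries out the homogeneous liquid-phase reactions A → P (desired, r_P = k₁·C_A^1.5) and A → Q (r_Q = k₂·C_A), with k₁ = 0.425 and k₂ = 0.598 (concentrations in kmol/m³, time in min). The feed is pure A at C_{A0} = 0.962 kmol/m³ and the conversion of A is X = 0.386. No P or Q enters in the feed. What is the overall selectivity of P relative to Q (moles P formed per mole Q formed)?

Exit C_A = C_{A0}(1−X) = 0.962×0.614 = 0.5907 kmol/m³.
Rates in a CSTR are evaluated at the outlet concentration: r_P = 0.425×0.5907^1.5 = 0.1929, r_Q = 0.598×0.5907 = 0.3532.
Overall selectivity = C_P/C_Q = r_Pτ/(r_Qτ) = r_P/r_Q = 0.546.

0.546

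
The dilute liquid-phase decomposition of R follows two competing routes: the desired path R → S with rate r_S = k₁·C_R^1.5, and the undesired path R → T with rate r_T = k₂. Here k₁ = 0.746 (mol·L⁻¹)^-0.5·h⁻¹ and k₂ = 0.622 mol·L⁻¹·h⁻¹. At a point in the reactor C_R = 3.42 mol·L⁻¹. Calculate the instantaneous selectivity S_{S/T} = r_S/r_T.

S_{S/T} = r_S/r_T = (k₁·C_R^1.5)/(k₂) = (k₁/k₂)·C_R^1.5.
= (0.746×3.420^1.5) / (0.622) = 4.718/0.6220 = 7.59.
Since the desired path is higher order in R, keeping C_R high (PFR or concentrated feed) favours S.

7.59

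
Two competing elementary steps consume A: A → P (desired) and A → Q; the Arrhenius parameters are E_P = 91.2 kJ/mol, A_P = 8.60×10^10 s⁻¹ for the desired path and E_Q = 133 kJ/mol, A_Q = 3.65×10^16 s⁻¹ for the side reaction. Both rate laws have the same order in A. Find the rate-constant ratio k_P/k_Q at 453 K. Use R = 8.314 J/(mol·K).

0.156

k_P/k_Q = (A_P/A_Q)·exp[−(E_P−E_Q)/(RT)] = (A_P/A_Q)·exp[(E_Q−E_P)/(RT)].
(E_Q−E_P)/(RT) = (133−91.2)×10³/(8.314×453) = 41800/3766 = 11.10.
k_P/k_Q = (8.60×10^10/3.65×10^16)·exp(11.10) = 2.356×10^-6 × 66078 = 0.156.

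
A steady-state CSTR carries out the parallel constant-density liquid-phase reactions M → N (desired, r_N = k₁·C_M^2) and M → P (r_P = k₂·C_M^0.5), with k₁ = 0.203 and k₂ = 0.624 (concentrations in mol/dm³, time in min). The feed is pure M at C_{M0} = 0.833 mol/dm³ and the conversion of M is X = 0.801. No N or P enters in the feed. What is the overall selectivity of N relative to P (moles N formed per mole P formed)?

0.0220

Exit C_M = C_{M0}(1−X) = 0.833×0.199 = 0.1658 mol/dm³.
Rates in a CSTR are evaluated at the outlet concentration: r_N = 0.203×0.1658^2 = 0.005578, r_P = 0.624×0.1658^0.5 = 0.2541.
Overall selectivity = C_N/C_P = r_Nτ/(r_Pτ) = r_N/r_P = 0.0220.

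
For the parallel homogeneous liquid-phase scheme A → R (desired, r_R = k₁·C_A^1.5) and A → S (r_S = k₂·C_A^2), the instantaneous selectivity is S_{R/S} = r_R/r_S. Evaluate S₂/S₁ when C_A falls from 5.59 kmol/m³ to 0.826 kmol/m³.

2.60

S_{R/S} = (k₁/k₂)·C_A^-0.5, so S₂/S₁ = (C_{A,2}/C_{A,1})^-0.5.
= (0.826/5.59)^(-0.5) = (0.1478)^(-0.5) = 2.60.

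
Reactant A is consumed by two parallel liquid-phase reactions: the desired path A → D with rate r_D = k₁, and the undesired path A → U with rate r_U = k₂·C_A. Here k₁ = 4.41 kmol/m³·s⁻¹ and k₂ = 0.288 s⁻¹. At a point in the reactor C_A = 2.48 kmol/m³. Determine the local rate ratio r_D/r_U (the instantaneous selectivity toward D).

S_{D/U} = r_D/r_U = (k₁)/(k₂·C_A) = (k₁/k₂)·C_A⁻¹.
= (4.41) / (0.288×2.480) = 4.410/0.7142 = 6.17.

6.17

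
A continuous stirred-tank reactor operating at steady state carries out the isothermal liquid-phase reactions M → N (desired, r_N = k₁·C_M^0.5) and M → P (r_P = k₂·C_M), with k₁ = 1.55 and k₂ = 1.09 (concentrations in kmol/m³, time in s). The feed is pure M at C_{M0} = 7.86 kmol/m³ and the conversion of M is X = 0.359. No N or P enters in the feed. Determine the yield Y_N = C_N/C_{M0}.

Exit C_M = C_{M0}(1−X) = 7.86×0.641 = 5.038 kmol/m³.
In a CSTR the entire volume is at exit conditions, so r_N = 1.55×5.038^0.5 = 3.479 and r_P = 1.09×5.038 = 5.492.
Fraction of consumed M going to N: r_N/(r_N+r_P) = 0.3878.
C_N = 0.3878·C_{M0}·X = 0.3878×7.86×0.359 = 1.09 kmol/m³; Y_N = C_N/C_{M0} = 0.139.

0.139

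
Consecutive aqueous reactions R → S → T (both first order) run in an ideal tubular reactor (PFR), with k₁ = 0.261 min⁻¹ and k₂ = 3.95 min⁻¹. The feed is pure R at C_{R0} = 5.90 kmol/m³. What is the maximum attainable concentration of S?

Evaluating C_S at τ_opt = ln(k₂/k₁)/(k₂−k₁) gives C_{S,max}/C_{R0} = (k₁/k₂)^[k₂/(k₂−k₁)].
= (0.261/3.95)^(3.95/(3.95−0.261)) = (0.06608)^(1.071) = 0.05452.
C_{S,max} = 0.05452×5.90 = 0.322 kmol/m³.

0.322 kmol/m³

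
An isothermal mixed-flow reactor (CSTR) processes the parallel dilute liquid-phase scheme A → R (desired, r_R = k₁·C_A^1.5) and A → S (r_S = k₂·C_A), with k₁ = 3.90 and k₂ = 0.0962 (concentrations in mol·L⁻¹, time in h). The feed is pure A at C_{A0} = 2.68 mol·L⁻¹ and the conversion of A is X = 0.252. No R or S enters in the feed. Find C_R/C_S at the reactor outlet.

Exit C_A = C_{A0}(1−X) = 2.68×0.748 = 2.005 mol·L⁻¹.
A CSTR operates uniformly at the exit composition, giving r_R = 11.07 and r_S = 0.1928 (each k·C_A^n at C_A = 2.005).
Overall selectivity = C_R/C_S = r_Rτ/(r_Sτ) = r_R/r_S = 57.4.

57.4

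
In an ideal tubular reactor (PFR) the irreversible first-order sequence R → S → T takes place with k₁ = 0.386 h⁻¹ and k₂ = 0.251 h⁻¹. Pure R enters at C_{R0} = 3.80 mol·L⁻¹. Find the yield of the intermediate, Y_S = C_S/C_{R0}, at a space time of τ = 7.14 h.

For first-order series with pure R initially, C_S(τ) = k₁C_{R0}/(k₂−k₁)·(e^(−k₁τ) − e^(−k₂τ)).
e^(−k₁τ) = e^(−0.386×7.14) = e^(−2.756) = 0.06354; e^(−k₂τ) = e^(−1.792) = 0.1666.
C_S = 0.386×3.80/(0.251−0.386) × (0.06354−0.1666) = (-10.87)×(-0.1031) = 1.120 mol·L⁻¹.
Y_S = C_S/C_{R0} = 1.120/3.80 = 0.295.

0.295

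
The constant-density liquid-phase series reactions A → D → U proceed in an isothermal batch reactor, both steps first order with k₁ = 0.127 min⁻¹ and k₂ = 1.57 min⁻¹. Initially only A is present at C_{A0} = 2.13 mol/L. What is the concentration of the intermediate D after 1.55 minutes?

0.138 mol/L

The intermediate concentration in a first-order A→B→C sequence is C_D = k₁C_{A0}(e^(−k₁t) − e^(−k₂t))/(k₂−k₁).
e^(−k₁t) = e^(−0.127×1.55) = e^(−0.1968) = 0.8213; e^(−k₂t) = e^(−2.433) = 0.08773.
C_D = 0.127×2.13/(1.57−0.127) × (0.8213−0.08773) = 0.1875×0.7336 = 0.1375 mol/L.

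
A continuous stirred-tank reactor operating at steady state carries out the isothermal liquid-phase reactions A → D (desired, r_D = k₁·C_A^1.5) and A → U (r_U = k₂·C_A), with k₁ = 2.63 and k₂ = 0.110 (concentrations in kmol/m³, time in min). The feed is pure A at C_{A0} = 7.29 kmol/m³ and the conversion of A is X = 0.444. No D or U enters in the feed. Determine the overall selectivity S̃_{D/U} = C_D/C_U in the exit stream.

Exit C_A = C_{A0}(1−X) = 7.29×0.556 = 4.053 kmol/m³.
Rates in a CSTR are evaluated at the outlet concentration: r_D = 2.63×4.053^1.5 = 21.46, r_U = 0.110×4.053 = 0.4459.
Overall selectivity = C_D/C_U = r_Dτ/(r_Uτ) = r_D/r_U = 48.1.

48.1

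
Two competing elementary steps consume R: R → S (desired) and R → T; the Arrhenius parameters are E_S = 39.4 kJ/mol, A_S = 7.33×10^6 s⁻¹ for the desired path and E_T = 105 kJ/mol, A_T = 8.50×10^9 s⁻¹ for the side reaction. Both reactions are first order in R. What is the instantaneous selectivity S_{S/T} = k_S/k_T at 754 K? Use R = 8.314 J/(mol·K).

k_S/k_T = (A_S/A_T)·exp[−(E_S−E_T)/(RT)] = (A_S/A_T)·exp[(E_T−E_S)/(RT)].
(E_T−E_S)/(RT) = (105−39.4)×10³/(8.314×754) = 65600/6269 = 10.46.
k_S/k_T = (7.33×10^6/8.50×10^9)·exp(10.46) = 8.624×10^-4 × 35052 = 30.2.
Since E_S < E_T, lowering the temperature improves selectivity toward S.

30.2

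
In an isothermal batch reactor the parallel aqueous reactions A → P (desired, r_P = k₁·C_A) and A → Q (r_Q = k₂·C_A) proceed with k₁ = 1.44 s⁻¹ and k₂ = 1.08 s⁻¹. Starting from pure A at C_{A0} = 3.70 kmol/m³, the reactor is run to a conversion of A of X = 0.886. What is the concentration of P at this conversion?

C_A = C_{A0}(1−X) = 0.4218 kmol/m³.
Both paths are first order in A, so the instantaneous fraction to P is constant: dC_P/d(−C_A) = k₁/(k₁+k₂) = 0.5714.
C_P = 0.5714·(C_{A0}−C_A) = 0.5714×3.278 = 1.87 kmol/m³.

1.87 kmol/m³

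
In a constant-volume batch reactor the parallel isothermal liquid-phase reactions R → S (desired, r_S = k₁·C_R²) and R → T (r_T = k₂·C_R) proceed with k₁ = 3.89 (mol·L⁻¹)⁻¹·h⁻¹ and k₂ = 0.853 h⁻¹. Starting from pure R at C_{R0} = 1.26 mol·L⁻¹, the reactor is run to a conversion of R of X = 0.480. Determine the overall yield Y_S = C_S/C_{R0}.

C_R = C_{R0}(1−X) = 0.6552 mol·L⁻¹.
Along a PFR/batch, dC_T/dC_R = −r_T/(r_S+r_T) = −k₂/(k₂+k₁·C_R).
Integrating from C_{R0} to C_R: C_T = (0.853/3.89)·ln[(0.853+3.89·1.26)/(0.853+3.89·0.655)] = 0.2193·ln(5.754/3.402) = 0.1153 mol·L⁻¹.
Then C_S = (C_{R0}−C_R) − C_T = 0.6048 − 0.1153 = 0.4895 mol·L⁻¹.
Y_S = C_S/C_{R0} = 0.4895/1.26 = 0.389.

0.389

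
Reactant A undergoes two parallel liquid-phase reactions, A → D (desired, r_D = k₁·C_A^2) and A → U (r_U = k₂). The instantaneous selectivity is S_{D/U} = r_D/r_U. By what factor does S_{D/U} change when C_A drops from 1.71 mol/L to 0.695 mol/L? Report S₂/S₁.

0.165

S_{D/U} = (k₁/k₂)·C_A^2, so S₂/S₁ = (C_{A,2}/C_{A,1})^2.
= (0.695/1.71)^2 = (0.4064)^2 = 0.165.
Selectivity toward D falls as C_A falls — high-concentration operation is favoured.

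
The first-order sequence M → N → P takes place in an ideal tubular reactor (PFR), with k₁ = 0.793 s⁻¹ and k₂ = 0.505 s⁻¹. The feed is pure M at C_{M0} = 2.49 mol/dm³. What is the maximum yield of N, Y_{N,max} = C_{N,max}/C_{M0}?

At the optimum, C_{N,max}/C_{M0} = (k₁/k₂)^[k₂/(k₂−k₁)].
= (0.793/0.505)^(0.505/(0.505−0.793)) = (1.570)^(-1.753) = 0.4533.

0.453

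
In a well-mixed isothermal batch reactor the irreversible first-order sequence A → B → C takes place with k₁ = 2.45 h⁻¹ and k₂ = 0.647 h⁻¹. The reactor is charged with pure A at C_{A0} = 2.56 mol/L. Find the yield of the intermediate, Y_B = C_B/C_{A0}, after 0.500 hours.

0.584

The intermediate concentration in a first-order A→B→C sequence is C_B = k₁C_{A0}(e^(−k₁t) − e^(−k₂t))/(k₂−k₁).
e^(−k₁t) = e^(−2.45×0.500) = e^(−1.225) = 0.2938; e^(−k₂t) = e^(−0.3235) = 0.7236.
C_B = 2.45×2.56/(0.647−2.45) × (0.2938−0.7236) = (-3.479)×(-0.4299) = 1.495 mol/L.
Y_B = C_B/C_{A0} = 1.495/2.56 = 0.584.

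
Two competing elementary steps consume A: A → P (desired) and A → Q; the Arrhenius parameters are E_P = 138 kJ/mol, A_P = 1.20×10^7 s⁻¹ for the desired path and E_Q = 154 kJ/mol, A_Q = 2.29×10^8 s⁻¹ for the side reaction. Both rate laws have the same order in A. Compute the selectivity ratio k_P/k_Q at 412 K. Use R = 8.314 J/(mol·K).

Since both paths have the same order in A, the concentration cancels and S_{P/Q} = k_P/k_Q = (A_P/A_Q)·exp[(E_Q−E_P)/(RT)].
(E_Q−E_P)/(RT) = (154−138)×10³/(8.314×412) = 16000/3425 = 4.671.
k_P/k_Q = (1.20×10^7/2.29×10^8)·exp(4.671) = 0.05240 × 106.8 = 5.60.

5.60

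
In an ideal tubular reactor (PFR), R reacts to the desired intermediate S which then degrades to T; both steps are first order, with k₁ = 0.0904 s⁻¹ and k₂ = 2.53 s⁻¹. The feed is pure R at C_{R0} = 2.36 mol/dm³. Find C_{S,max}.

0.0745 mol/dm³

At the optimum, C_{S,max}/C_{R0} = (k₁/k₂)^[k₂/(k₂−k₁)].
= (0.0904/2.53)^(2.53/(2.53−0.0904)) = (0.03573)^(1.037) = 0.03158.
C_{S,max} = 0.03158×2.36 = 0.0745 mol/dm³.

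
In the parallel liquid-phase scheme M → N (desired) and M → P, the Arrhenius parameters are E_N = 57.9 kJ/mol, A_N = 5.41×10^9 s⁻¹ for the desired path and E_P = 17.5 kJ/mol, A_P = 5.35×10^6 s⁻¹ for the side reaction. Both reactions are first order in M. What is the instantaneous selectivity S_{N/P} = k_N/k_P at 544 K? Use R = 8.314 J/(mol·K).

0.134

k_N/k_P = (A_N/A_P)·exp[−(E_N−E_P)/(RT)] = (A_N/A_P)·exp[(E_P−E_N)/(RT)].
(E_P−E_N)/(RT) = (17.5−57.9)×10³/(8.314×544) = -40400/4523 = -8.932.
k_N/k_P = (5.41×10^9/5.35×10^6)·exp(-8.932) = 1011 × 1.320×10^-4 = 0.134.
Since E_N > E_P, raising the temperature improves selectivity toward N.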